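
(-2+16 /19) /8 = -11 /76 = -0.14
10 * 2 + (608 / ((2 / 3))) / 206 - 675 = -67009 / 103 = -650.57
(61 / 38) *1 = 61 / 38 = 1.61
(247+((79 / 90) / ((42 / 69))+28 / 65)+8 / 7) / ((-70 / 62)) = -126952967 / 573300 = -221.44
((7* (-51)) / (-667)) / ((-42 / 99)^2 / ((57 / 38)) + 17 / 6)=2332638 / 12871099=0.18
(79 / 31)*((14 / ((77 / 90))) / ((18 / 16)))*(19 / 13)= 240160 / 4433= 54.18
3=3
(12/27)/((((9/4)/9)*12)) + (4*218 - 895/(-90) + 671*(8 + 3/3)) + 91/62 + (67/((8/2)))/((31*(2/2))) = 23178541/3348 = 6923.10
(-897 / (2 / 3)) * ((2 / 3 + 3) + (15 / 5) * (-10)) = 70863 / 2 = 35431.50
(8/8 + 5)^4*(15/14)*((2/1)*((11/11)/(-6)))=-3240/7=-462.86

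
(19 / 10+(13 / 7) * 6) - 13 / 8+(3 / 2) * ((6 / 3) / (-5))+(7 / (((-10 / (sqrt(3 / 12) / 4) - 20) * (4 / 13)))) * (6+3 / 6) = 52299 / 5600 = 9.34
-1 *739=-739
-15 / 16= -0.94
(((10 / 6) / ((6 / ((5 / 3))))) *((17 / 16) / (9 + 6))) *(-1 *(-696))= 2465 / 108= 22.82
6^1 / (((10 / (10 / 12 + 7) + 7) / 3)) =846 / 389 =2.17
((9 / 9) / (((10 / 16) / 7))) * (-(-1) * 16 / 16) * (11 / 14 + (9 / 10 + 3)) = 1312 / 25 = 52.48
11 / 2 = 5.50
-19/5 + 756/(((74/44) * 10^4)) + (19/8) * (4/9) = -561832/208125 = -2.70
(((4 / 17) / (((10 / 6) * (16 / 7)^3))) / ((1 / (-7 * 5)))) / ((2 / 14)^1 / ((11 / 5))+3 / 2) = -554631 / 2097664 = -0.26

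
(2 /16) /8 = 1 /64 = 0.02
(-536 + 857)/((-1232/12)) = -963/308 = -3.13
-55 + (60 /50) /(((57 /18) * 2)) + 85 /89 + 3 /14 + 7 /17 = -107113029 /2012290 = -53.23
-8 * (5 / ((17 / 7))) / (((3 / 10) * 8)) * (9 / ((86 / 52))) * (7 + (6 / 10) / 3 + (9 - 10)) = -169260 / 731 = -231.55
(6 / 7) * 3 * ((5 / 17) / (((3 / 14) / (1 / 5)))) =12 / 17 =0.71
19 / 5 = 3.80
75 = 75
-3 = -3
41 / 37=1.11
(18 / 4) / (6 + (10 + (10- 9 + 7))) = 3 / 16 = 0.19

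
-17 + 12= -5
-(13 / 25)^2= -169 / 625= -0.27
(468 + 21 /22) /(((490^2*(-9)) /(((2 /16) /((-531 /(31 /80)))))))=106609 /5385308544000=0.00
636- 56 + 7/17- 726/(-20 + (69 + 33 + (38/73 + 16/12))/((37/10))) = 272548617/555730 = 490.43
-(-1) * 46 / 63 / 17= 46 / 1071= 0.04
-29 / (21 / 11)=-15.19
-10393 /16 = -649.56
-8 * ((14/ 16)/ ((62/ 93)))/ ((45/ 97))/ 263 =-0.09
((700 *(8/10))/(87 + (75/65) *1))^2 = 13249600/328329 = 40.35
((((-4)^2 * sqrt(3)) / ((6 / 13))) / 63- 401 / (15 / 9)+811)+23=104 * sqrt(3) / 189+2967 / 5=594.35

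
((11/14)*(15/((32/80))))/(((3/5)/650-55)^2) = 2178515625/223653430063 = 0.01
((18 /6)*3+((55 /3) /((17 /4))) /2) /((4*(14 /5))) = 2845 /2856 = 1.00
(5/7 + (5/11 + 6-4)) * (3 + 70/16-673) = -324825/154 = -2109.25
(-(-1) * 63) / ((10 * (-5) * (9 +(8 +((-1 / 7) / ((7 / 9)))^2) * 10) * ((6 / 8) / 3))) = -302526 / 5362475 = -0.06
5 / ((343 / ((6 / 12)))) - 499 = -342309 / 686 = -498.99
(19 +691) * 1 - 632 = 78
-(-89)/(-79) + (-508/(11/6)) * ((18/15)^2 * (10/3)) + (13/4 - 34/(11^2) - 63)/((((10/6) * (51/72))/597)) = -25747367231/812515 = -31688.48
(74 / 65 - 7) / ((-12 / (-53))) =-6731 / 260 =-25.89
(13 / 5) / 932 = 13 / 4660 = 0.00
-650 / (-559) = 50 / 43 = 1.16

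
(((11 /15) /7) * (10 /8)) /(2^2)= 0.03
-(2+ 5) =-7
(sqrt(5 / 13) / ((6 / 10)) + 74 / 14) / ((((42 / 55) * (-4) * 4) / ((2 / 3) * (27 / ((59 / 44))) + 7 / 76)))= -123331175 / 21092736 - 16666375 * sqrt(65) / 117516672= -6.99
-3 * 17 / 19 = -51 / 19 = -2.68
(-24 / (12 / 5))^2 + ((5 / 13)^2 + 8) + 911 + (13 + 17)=177306 / 169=1049.15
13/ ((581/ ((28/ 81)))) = 52/ 6723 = 0.01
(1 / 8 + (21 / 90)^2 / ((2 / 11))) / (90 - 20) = 191 / 31500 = 0.01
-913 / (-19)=913 / 19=48.05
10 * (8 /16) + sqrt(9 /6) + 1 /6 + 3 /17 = sqrt(6) /2 + 545 /102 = 6.57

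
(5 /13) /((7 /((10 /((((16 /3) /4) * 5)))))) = 15 /182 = 0.08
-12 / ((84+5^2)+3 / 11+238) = -33 / 955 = -0.03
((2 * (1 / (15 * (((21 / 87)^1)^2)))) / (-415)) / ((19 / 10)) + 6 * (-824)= -5730569044 / 1159095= -4944.00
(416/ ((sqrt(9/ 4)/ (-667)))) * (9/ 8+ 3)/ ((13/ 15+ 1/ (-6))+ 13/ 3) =-22891440/ 151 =-151598.94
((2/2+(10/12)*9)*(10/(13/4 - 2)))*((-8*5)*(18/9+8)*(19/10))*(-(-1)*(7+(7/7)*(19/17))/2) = -209760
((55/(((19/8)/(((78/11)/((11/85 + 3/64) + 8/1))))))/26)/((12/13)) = 707200/845101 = 0.84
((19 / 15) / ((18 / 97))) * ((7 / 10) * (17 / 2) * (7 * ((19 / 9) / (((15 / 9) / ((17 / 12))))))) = 495875737 / 972000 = 510.16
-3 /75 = -1 /25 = -0.04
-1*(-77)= 77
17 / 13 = 1.31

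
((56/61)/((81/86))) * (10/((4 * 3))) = 12040/14823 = 0.81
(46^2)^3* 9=85268672064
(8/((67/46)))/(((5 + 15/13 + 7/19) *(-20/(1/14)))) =-0.00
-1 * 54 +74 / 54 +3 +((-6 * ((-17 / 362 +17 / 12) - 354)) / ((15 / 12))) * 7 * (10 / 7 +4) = 1570440776 / 24435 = 64270.14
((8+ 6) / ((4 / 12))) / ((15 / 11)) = 30.80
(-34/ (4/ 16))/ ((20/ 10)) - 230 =-298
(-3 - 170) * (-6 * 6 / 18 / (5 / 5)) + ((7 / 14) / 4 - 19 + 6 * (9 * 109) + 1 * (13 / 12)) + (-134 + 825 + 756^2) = 13882589 / 24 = 578441.21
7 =7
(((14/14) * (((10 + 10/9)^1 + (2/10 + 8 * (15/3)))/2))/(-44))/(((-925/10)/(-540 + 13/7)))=-8698003/2564100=-3.39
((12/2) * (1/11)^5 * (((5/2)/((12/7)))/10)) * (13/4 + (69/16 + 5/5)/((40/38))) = 3717/82458112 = 0.00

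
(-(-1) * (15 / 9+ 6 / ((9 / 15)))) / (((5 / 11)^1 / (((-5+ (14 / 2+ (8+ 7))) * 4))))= 5236 / 3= 1745.33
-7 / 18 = -0.39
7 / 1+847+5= 859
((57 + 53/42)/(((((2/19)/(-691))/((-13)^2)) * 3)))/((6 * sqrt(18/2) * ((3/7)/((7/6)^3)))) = -1862286274121/419904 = -4435028.66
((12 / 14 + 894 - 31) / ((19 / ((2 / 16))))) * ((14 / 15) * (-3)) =-6047 / 380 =-15.91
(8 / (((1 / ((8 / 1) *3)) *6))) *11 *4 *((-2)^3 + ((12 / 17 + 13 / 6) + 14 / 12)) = -284416 / 51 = -5576.78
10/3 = 3.33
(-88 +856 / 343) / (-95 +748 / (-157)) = 0.86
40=40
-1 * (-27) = 27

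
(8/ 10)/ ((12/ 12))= 4/ 5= 0.80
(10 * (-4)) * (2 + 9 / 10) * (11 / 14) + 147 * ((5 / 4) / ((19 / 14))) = 11771 / 266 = 44.25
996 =996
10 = 10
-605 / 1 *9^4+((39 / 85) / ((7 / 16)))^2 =-1405268215749 / 354025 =-3969403.90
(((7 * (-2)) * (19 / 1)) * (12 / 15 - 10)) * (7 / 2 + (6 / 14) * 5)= 69046 / 5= 13809.20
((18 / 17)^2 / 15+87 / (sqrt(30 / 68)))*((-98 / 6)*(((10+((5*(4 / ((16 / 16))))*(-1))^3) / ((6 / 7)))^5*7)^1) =16239041160393140477500 / 27+34024850991313727585481875*sqrt(510) / 729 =1054633435218386530876089.00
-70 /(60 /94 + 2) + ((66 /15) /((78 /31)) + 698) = 8139187 /12090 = 673.22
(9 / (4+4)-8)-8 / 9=-559 / 72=-7.76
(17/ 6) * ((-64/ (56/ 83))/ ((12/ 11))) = -15521/ 63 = -246.37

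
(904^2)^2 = 667841990656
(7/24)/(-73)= -7/1752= -0.00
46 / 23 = 2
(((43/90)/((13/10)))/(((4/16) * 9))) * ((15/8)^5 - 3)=9475351/2875392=3.30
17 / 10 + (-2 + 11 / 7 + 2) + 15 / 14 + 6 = 362 / 35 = 10.34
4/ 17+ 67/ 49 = 1335/ 833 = 1.60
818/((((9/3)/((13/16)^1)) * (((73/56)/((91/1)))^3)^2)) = 11640005600891268138696704/454002678867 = 25638627573607.79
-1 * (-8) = 8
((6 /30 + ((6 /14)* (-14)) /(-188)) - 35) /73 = -16341 /34310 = -0.48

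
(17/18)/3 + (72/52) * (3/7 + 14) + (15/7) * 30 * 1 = 415619/4914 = 84.58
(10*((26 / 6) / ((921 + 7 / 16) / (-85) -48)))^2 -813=-812.46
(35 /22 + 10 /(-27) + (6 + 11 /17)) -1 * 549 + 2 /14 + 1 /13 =-497054345 /918918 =-540.91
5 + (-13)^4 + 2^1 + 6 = 28574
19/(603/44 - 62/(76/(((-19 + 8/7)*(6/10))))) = 0.85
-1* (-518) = 518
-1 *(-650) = 650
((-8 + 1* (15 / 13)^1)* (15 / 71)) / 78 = -445 / 23998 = -0.02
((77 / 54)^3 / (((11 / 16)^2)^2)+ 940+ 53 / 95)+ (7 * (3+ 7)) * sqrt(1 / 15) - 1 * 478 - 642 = -3423960791 / 20568735+ 14 * sqrt(15) / 3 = -148.39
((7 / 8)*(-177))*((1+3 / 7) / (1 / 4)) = -885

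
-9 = -9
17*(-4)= -68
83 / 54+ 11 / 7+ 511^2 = 98704913 / 378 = 261124.11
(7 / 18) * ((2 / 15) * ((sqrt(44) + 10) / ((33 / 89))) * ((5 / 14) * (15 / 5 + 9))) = 356 * sqrt(11) / 297 + 1780 / 297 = 9.97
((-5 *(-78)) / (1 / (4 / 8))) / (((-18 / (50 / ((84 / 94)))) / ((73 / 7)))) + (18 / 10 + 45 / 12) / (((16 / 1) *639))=-63336254561 / 10019520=-6321.29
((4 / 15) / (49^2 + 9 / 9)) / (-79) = -2 / 1423185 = -0.00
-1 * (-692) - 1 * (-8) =700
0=0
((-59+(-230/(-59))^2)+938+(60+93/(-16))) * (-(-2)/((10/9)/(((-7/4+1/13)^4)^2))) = 1560288415974580130161779/14887465201439866880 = 104805.51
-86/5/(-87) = 86/435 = 0.20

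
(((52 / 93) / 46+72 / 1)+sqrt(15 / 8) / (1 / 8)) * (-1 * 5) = -770170 / 2139 - 10 * sqrt(30) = -414.83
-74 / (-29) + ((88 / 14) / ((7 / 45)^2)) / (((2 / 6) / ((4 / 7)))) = 31184474 / 69629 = 447.87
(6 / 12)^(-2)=4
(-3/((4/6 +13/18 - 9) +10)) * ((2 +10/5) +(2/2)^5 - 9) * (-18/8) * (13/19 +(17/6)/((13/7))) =-265275/10621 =-24.98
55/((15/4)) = 44/3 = 14.67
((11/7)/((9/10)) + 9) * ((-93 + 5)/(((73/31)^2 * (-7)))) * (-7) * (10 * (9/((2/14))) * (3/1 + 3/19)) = -34351521600/101251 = -339270.94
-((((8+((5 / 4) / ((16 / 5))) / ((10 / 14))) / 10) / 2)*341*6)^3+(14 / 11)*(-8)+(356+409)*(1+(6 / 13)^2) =-325737436028323002319 / 487325696000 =-668418346.71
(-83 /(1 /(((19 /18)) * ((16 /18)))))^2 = 39790864 /6561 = 6064.76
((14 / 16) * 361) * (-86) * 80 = -2173220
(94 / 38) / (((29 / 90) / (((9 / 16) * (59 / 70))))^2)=1073425527 / 200440576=5.36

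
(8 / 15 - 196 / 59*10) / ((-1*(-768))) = -113 / 2655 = -0.04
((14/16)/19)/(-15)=-7/2280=-0.00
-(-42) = 42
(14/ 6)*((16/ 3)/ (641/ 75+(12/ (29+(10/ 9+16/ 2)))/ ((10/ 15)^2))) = 120050/ 89283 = 1.34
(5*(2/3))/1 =10/3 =3.33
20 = 20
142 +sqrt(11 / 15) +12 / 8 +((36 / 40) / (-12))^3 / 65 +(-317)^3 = -31854868.64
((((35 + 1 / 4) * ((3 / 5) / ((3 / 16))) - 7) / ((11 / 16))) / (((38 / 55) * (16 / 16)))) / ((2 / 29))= 61364 / 19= 3229.68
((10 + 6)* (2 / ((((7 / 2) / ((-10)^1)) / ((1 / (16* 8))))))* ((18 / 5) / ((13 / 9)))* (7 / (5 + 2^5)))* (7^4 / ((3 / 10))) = -1296540 / 481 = -2695.51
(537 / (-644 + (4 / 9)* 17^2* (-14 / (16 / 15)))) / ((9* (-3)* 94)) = 179 / 1971039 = 0.00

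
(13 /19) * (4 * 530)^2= 58427200 /19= 3075115.79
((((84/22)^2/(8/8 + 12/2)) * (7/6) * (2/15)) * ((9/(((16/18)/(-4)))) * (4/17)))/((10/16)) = -254016/51425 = -4.94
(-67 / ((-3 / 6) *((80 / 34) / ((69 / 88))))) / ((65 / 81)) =6365871 / 114400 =55.65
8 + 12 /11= 100 /11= 9.09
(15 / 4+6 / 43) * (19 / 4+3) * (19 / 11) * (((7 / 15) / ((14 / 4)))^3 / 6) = 131347 / 6385500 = 0.02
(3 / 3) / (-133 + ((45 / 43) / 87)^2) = -1555009 / 206815972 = -0.01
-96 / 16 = -6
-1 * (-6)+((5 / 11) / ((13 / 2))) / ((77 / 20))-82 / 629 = 40778412 / 6925919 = 5.89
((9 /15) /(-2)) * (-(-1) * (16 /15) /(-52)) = 2 /325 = 0.01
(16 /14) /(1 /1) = 8 /7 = 1.14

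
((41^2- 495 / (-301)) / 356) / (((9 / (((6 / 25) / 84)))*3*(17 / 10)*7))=126619 / 3012556995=0.00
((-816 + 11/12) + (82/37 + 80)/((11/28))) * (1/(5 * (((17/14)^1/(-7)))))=28995799/41514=698.46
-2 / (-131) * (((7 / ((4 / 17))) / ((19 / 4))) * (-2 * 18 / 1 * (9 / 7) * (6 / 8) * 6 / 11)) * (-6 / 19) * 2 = 594864 / 520201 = 1.14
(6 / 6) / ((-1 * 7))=-1 / 7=-0.14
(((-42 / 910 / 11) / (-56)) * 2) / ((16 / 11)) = 3 / 29120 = 0.00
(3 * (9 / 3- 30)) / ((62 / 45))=-58.79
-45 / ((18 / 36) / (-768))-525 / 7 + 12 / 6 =69047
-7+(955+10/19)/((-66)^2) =-561193/82764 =-6.78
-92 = -92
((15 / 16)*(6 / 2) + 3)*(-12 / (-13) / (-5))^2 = 837 / 4225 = 0.20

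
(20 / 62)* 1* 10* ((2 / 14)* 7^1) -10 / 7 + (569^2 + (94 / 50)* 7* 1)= 1756484568 / 5425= 323775.96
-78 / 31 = -2.52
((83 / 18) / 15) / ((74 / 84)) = 581 / 1665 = 0.35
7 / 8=0.88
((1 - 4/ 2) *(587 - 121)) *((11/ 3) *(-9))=15378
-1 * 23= -23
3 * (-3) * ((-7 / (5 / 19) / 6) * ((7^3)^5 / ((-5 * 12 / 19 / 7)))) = -83979615549381727 / 200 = -419898077746908.64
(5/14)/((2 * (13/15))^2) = 1125/9464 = 0.12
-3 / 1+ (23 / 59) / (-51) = -9050 / 3009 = -3.01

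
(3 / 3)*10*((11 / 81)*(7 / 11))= 70 / 81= 0.86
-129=-129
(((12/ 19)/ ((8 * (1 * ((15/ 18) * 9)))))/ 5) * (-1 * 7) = -7/ 475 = -0.01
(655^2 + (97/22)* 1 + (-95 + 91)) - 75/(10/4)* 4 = 9435919/22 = 428905.41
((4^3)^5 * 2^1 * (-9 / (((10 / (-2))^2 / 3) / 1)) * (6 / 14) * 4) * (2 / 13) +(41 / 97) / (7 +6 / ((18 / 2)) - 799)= -320447819192485137 / 523882450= -611678858.86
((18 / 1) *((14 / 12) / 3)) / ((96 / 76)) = 133 / 24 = 5.54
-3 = -3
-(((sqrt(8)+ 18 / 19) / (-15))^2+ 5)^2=-167560522417 / 6597500625 - 6549392*sqrt(2) / 38581875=-25.64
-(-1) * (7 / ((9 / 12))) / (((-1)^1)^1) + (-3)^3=-109 / 3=-36.33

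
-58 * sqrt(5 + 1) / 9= -58 * sqrt(6) / 9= -15.79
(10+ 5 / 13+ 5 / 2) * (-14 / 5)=-469 / 13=-36.08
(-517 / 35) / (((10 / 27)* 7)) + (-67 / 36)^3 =-694070227 / 57153600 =-12.14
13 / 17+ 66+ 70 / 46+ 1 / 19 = 507691 / 7429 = 68.34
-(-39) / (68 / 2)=39 / 34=1.15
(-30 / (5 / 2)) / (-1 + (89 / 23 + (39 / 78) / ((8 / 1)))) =-4.09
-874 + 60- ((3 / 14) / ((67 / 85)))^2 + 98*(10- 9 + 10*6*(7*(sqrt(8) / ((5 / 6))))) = -630033329 / 879844 + 98784*sqrt(2) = 138985.60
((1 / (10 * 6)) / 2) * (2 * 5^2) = 0.42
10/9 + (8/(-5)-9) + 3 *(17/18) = -599/90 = -6.66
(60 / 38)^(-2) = 0.40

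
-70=-70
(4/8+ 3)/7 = 1/2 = 0.50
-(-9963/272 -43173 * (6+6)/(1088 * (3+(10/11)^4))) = 8946774/53923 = 165.92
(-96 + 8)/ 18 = -44/ 9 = -4.89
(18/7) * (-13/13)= -18/7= -2.57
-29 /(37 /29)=-22.73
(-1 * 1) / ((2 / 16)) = -8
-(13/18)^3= -0.38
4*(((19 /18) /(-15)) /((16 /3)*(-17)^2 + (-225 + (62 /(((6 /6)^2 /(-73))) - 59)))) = 19 /220635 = 0.00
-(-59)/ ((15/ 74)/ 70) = 61124/ 3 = 20374.67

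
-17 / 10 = -1.70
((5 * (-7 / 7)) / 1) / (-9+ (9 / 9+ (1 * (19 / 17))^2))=1445 / 1951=0.74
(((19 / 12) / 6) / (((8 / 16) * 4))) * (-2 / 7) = -19 / 504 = -0.04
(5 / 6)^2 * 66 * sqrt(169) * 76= 135850 / 3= 45283.33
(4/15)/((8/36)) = 6/5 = 1.20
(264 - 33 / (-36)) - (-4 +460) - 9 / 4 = -580 / 3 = -193.33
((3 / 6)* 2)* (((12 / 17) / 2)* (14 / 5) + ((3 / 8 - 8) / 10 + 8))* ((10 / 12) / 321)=1243 / 58208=0.02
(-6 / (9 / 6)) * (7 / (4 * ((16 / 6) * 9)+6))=-14 / 51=-0.27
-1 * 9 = -9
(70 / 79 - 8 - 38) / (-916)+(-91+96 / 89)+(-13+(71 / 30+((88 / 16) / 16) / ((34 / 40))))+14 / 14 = -325507400833 / 3284601960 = -99.10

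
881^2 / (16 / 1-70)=-776161 / 54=-14373.35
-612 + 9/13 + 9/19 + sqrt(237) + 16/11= -1655684/2717 + sqrt(237)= -593.98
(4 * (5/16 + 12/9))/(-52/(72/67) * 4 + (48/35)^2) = -290325/8452856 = -0.03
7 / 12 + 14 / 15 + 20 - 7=871 / 60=14.52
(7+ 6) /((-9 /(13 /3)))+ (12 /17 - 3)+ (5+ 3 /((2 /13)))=14639 /918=15.95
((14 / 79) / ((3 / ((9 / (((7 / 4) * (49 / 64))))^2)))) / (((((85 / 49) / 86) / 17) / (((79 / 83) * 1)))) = 304349184 / 142345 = 2138.11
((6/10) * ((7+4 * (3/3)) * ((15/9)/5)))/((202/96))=528/505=1.05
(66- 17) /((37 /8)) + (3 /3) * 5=577 /37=15.59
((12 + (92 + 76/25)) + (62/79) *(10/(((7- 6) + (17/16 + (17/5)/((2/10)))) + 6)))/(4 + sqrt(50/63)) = 10712646504/379356025- 127531506 *sqrt(14)/75871205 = 21.95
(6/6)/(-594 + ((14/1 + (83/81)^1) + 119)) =-81/37258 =-0.00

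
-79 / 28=-2.82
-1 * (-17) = 17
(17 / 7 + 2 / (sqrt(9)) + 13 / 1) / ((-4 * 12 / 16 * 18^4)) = -169 / 3306744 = -0.00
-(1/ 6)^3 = -1/ 216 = -0.00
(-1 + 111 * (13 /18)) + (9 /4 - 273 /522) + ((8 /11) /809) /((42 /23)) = 584540305 /7225988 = 80.89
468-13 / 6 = 2795 / 6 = 465.83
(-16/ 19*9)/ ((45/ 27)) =-432/ 95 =-4.55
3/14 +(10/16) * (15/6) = 199/112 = 1.78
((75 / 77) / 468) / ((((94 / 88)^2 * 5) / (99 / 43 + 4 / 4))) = 31240 / 25931451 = 0.00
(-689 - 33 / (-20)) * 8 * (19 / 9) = -522386 / 45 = -11608.58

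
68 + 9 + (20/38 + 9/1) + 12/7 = 11736/133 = 88.24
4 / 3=1.33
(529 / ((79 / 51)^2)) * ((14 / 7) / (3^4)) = 305762 / 56169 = 5.44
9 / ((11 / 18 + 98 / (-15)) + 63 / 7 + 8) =0.81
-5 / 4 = -1.25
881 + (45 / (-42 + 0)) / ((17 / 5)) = 209603 / 238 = 880.68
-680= -680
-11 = -11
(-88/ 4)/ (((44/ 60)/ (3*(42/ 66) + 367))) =-121740/ 11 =-11067.27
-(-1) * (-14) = -14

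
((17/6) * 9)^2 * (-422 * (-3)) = 1646433/2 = 823216.50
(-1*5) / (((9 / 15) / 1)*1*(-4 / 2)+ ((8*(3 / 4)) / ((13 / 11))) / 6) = 325 / 23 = 14.13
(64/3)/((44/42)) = 224/11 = 20.36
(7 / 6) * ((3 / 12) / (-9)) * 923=-6461 / 216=-29.91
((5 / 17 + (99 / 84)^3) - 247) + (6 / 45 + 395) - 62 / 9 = 2404388509 / 16793280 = 143.18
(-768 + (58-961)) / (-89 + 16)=1671 / 73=22.89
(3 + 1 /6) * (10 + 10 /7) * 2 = 1520 /21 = 72.38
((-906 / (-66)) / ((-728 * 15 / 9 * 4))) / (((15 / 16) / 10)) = -151 / 5005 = -0.03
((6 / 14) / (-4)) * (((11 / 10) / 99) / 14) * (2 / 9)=-1 / 52920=-0.00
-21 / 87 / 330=-7 / 9570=-0.00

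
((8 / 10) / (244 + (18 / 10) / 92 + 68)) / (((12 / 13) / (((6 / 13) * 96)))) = 0.12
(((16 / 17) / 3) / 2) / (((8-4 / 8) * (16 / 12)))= 4 / 255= 0.02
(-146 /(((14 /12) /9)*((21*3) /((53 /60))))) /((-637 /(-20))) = -15476 /31213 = -0.50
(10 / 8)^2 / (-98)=-25 / 1568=-0.02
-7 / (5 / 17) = -119 / 5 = -23.80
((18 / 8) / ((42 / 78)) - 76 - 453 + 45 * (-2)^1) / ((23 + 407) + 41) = -17215 / 13188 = -1.31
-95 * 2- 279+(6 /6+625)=157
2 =2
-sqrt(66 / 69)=-0.98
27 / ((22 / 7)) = 189 / 22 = 8.59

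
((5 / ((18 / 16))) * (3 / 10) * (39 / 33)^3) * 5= 43940 / 3993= 11.00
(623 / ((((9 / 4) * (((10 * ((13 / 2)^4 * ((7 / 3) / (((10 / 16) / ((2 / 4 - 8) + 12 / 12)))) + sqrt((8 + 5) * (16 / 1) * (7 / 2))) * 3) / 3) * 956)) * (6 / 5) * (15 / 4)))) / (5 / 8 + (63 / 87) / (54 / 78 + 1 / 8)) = -1403551516640 / 14273229481909219251 - 280812800 * sqrt(182) / 61850661088273283421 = -0.00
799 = 799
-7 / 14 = -0.50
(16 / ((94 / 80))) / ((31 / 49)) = 21.52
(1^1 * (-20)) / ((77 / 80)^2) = -128000 / 5929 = -21.59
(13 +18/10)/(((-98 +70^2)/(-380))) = -2812/2401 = -1.17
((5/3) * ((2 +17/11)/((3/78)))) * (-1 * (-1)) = 1690/11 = 153.64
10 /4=5 /2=2.50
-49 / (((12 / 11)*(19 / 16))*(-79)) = 2156 / 4503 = 0.48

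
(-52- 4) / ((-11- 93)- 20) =14 / 31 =0.45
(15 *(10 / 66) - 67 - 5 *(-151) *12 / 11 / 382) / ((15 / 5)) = -131462 / 6303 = -20.86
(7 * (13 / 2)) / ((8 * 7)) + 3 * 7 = 349 / 16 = 21.81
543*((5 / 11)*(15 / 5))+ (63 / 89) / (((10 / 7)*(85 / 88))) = 308298069 / 416075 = 740.97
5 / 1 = 5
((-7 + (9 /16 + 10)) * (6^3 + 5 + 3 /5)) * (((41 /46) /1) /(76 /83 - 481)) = -53729967 /36659240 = -1.47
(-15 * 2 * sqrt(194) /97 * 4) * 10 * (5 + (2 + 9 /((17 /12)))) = -272400 * sqrt(194) /1649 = -2300.84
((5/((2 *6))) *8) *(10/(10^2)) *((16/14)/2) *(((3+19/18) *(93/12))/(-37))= -2263/13986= -0.16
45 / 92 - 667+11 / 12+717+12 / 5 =53.81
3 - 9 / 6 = 3 / 2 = 1.50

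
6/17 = 0.35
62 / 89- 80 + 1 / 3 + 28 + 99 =12824 / 267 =48.03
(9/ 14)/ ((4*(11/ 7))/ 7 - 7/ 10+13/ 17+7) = 5355/ 66329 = 0.08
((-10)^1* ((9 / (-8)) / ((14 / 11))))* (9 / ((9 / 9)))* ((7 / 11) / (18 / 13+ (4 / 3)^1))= 15795 / 848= 18.63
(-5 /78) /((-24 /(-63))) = -35 /208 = -0.17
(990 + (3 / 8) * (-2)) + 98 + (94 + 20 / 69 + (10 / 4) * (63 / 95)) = 6204689 / 5244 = 1183.20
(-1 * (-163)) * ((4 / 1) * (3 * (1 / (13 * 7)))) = 1956 / 91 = 21.49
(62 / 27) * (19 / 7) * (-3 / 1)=-18.70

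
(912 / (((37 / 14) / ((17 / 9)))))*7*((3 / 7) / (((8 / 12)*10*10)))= 29.33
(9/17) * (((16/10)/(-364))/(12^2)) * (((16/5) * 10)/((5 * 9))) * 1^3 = -4/348075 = -0.00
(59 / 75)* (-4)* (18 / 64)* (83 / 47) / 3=-4897 / 9400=-0.52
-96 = -96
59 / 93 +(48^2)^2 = 493682747 / 93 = 5308416.63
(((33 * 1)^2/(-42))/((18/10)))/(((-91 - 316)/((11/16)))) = 605/24864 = 0.02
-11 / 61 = -0.18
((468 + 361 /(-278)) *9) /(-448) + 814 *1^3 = 100211129 /124544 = 804.62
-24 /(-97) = 24 /97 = 0.25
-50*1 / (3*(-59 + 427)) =-25 / 552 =-0.05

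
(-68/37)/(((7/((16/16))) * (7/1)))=-68/1813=-0.04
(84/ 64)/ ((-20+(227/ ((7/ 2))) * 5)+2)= 147/ 34304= 0.00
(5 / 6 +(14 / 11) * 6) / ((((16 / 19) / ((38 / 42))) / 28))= 201799 / 792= 254.80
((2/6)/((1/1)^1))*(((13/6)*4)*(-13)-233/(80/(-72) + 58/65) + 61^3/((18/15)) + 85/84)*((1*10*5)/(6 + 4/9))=12774992925/25984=491648.43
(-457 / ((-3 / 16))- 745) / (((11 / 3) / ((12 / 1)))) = 5538.55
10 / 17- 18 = -296 / 17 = -17.41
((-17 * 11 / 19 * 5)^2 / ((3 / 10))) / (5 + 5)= 874225 / 1083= 807.23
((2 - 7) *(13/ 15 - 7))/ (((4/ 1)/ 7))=161/ 3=53.67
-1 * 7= -7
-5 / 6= -0.83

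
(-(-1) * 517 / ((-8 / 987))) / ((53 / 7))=-3571953 / 424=-8424.42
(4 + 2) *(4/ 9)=8/ 3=2.67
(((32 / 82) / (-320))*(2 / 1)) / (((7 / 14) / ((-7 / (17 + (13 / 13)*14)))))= 7 / 6355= 0.00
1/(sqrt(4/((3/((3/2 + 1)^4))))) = 2 * sqrt(3)/25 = 0.14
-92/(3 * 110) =-46/165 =-0.28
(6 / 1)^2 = 36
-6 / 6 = -1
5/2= 2.50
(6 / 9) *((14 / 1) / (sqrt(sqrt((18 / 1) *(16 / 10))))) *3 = 14 *sqrt(3) *5^(1 / 4) / 3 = 12.09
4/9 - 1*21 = -185/9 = -20.56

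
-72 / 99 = -8 / 11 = -0.73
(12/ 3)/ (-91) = -4/ 91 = -0.04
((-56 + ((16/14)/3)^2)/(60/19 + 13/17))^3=-503624204815353043456/174439813247898723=-2887.09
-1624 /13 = -124.92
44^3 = 85184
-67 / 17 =-3.94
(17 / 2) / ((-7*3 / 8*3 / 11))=-748 / 63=-11.87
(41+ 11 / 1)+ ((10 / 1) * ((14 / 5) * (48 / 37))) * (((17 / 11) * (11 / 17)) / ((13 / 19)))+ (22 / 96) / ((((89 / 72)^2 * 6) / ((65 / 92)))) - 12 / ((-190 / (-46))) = 102.20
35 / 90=7 / 18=0.39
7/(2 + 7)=7/9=0.78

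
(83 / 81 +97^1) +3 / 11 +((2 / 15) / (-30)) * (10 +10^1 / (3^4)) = 3939431 / 40095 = 98.25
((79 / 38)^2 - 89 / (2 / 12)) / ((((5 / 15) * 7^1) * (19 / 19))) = -227.00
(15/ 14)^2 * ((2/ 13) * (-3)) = -0.53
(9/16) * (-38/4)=-171/32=-5.34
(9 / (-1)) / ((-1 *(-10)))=-9 / 10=-0.90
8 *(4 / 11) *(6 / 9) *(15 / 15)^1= 64 / 33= 1.94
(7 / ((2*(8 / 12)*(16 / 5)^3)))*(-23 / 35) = -1725 / 16384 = -0.11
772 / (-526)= -386 / 263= -1.47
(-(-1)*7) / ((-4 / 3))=-5.25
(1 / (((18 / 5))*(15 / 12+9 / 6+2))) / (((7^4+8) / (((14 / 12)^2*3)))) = 245 / 2471634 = 0.00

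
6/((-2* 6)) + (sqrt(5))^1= -1/2 + sqrt(5)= 1.74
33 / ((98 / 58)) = 957 / 49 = 19.53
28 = 28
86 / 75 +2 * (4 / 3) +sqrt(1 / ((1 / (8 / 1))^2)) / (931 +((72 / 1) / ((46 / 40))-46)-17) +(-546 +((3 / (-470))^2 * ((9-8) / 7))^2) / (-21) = 8012674521715861769 / 268683970488990000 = 29.82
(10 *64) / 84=160 / 21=7.62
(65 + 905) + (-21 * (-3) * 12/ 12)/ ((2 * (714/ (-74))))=32869/ 34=966.74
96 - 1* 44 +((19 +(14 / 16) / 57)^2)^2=5655219179475073 / 43237380096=130794.68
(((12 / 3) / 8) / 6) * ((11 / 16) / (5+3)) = 11 / 1536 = 0.01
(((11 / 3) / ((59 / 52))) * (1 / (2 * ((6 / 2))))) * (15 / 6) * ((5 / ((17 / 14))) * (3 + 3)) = 33.27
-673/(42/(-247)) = 166231/42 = 3957.88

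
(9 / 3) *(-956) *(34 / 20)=-24378 / 5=-4875.60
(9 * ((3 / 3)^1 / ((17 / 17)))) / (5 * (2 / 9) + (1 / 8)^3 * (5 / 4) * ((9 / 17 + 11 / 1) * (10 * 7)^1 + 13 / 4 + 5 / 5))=11280384 / 3875245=2.91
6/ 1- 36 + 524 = 494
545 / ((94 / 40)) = 10900 / 47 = 231.91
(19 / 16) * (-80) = -95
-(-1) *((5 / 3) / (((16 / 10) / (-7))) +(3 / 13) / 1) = -2203 / 312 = -7.06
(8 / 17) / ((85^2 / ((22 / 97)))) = 176 / 11914025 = 0.00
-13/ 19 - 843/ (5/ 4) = -64133/ 95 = -675.08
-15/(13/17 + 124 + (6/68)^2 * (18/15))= -14450/120199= -0.12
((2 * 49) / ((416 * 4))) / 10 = 49 / 8320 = 0.01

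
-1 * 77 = -77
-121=-121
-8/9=-0.89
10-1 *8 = 2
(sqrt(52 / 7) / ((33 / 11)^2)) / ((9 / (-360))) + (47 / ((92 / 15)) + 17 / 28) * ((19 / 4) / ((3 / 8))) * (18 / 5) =303582 / 805 - 80 * sqrt(91) / 63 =365.01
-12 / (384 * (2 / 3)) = -3 / 64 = -0.05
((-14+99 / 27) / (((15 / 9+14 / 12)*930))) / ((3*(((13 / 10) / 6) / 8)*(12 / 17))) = -8 / 117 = -0.07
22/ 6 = 11/ 3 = 3.67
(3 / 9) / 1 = 1 / 3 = 0.33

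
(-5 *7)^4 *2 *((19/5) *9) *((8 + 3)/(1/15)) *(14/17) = 237104752500/17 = 13947338382.35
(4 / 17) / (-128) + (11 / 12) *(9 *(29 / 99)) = 3941 / 1632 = 2.41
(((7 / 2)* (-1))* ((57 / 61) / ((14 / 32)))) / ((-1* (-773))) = -456 / 47153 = -0.01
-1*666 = -666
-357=-357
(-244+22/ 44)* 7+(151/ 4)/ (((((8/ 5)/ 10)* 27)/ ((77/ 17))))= -12227173/ 7344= -1664.92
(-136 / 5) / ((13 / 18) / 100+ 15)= -2880 / 1589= -1.81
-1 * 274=-274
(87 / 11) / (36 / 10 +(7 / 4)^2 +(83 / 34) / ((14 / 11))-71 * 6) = -276080 / 14570721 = -0.02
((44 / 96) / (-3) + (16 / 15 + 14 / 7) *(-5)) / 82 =-1115 / 5904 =-0.19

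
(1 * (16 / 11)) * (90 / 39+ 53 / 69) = 44144 / 9867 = 4.47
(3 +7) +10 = 20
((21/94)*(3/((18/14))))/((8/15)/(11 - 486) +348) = 349125/233072248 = 0.00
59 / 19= 3.11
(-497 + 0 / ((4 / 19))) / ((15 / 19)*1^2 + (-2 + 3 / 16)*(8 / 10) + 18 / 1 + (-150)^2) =-188860 / 8556589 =-0.02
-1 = -1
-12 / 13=-0.92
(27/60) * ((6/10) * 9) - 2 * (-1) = 443/100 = 4.43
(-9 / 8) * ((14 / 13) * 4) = -63 / 13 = -4.85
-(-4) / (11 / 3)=12 / 11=1.09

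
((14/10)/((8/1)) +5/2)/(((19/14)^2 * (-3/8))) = -20972/5415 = -3.87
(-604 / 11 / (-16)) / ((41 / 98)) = 8.20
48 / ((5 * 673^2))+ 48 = 108703008 / 2264645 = 48.00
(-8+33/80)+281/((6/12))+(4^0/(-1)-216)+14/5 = 340.21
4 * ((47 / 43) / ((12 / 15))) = 235 / 43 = 5.47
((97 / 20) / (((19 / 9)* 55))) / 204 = 291 / 1421200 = 0.00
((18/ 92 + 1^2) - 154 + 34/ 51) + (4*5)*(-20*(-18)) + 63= 981299/ 138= 7110.86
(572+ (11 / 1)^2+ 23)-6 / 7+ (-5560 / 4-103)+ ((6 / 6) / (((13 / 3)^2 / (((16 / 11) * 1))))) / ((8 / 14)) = -10120491 / 13013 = -777.72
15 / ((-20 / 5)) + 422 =1673 / 4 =418.25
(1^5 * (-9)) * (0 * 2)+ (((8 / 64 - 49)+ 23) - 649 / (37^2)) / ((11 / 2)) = -288575 / 60236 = -4.79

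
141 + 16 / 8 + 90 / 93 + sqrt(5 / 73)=sqrt(365) / 73 + 4463 / 31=144.23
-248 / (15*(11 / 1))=-248 / 165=-1.50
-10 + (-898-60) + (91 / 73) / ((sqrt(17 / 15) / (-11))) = -968-1001 * sqrt(255) / 1241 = -980.88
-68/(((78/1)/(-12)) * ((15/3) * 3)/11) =1496/195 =7.67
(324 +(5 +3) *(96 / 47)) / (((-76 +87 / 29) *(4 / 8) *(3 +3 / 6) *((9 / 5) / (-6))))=213280 / 24017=8.88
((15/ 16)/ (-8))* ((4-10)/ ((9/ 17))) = 85/ 64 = 1.33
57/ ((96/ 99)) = 58.78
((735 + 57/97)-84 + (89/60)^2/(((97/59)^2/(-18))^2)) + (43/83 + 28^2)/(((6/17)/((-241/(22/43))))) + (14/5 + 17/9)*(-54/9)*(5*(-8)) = -12671680327419350947/12124085032950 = -1045165.91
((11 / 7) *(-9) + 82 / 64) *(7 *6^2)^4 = -51867749304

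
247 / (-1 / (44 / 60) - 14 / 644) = -124982 / 701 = -178.29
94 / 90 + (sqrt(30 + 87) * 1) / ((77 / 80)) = 47 / 45 + 240 * sqrt(13) / 77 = 12.28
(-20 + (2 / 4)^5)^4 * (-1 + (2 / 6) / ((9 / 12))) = -92625577245 / 1048576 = -88334.63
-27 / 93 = -9 / 31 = -0.29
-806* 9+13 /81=-587561 /81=-7253.84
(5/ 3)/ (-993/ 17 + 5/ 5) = -85/ 2928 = -0.03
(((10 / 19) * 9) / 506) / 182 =45 / 874874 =0.00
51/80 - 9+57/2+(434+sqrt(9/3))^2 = 868 * sqrt(3)+15070331/80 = 189882.56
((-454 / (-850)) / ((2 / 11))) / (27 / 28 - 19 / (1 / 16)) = -34958 / 3606125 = -0.01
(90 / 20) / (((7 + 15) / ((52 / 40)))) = 0.27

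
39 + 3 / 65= 39.05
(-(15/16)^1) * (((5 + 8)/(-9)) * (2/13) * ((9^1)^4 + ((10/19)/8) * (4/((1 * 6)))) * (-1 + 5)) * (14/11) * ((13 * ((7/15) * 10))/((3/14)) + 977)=26990100515/3078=8768713.62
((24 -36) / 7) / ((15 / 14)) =-8 / 5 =-1.60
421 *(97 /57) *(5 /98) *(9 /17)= 612555 /31654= 19.35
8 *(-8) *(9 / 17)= -576 / 17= -33.88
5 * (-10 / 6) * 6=-50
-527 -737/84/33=-132871/252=-527.27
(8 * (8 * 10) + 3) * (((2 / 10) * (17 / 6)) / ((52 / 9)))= 63.06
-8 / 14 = -4 / 7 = -0.57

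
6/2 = 3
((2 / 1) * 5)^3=1000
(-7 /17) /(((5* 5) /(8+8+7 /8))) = -0.28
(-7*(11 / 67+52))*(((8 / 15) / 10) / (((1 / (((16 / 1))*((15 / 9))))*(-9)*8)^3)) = 1304800 / 1318761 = 0.99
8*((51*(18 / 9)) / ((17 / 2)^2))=192 / 17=11.29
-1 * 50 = -50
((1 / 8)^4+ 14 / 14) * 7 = 28679 / 4096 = 7.00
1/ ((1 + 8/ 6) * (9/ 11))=11/ 21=0.52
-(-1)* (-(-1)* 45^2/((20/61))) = 24705/4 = 6176.25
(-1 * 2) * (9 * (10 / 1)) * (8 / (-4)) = 360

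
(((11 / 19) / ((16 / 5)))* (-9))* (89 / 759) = -1335 / 6992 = -0.19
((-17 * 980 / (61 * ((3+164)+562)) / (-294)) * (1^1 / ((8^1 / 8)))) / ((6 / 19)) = 1615 / 400221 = 0.00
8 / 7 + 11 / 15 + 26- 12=1667 / 105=15.88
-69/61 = -1.13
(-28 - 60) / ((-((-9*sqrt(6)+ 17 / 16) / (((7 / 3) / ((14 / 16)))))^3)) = -123311463858176*sqrt(6) / 1912488258036383 - 1171912344469504 / 51637182966982341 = -0.18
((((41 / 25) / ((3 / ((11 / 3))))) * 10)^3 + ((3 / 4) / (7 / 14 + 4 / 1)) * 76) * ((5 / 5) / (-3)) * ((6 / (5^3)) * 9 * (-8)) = 11760400928 / 1265625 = 9292.17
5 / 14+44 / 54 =443 / 378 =1.17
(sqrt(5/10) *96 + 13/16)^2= 78 *sqrt(2) + 1179817/256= 4718.97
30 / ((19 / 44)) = 1320 / 19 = 69.47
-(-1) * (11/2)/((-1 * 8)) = -0.69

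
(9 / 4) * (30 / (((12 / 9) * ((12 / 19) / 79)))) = 202635 / 32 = 6332.34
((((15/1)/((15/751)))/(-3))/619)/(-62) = 0.01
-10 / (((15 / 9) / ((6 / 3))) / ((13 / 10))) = -78 / 5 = -15.60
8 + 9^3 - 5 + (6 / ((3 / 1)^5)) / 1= 59294 / 81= 732.02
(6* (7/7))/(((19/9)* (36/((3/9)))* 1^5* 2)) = 1/76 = 0.01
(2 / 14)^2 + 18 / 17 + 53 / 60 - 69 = -3350531 / 49980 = -67.04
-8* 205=-1640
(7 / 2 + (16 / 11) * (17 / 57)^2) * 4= 518842 / 35739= 14.52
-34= -34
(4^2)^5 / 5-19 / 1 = 1048481 / 5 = 209696.20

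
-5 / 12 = -0.42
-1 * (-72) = 72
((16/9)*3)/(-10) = -0.53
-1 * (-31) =31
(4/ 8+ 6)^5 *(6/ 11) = 1113879/ 176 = 6328.86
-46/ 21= -2.19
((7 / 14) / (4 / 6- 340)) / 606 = -1 / 411272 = -0.00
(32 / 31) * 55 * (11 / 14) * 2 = 19360 / 217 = 89.22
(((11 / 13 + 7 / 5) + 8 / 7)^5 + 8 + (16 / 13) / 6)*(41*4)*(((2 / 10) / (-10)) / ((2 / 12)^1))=-4368029475846326144 / 487525113359375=-8959.60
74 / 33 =2.24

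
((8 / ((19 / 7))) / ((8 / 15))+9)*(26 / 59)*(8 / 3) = 19136 / 1121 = 17.07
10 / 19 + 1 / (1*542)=5439 / 10298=0.53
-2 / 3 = -0.67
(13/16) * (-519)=-6747/16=-421.69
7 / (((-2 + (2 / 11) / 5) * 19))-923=-1894381 / 2052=-923.19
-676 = -676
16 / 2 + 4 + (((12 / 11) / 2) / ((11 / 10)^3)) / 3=177692 / 14641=12.14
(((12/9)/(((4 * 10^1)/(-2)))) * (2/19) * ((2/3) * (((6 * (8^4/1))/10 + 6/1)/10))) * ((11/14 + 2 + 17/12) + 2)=-7.15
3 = 3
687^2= 471969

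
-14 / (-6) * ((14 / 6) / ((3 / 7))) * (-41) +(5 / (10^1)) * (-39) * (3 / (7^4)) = -67533685 / 129654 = -520.88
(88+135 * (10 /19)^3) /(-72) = -92324 /61731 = -1.50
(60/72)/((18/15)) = 25/36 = 0.69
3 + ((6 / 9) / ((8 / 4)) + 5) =8.33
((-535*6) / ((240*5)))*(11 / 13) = -2.26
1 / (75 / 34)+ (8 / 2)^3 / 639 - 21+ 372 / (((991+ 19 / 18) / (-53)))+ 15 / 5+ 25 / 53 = -557118262093 / 15119075475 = -36.85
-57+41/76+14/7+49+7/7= -339/76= -4.46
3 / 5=0.60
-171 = -171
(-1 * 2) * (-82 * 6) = 984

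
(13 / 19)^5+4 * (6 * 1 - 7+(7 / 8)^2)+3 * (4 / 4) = 87651955 / 39617584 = 2.21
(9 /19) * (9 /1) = 81 /19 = 4.26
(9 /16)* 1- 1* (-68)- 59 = 153 /16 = 9.56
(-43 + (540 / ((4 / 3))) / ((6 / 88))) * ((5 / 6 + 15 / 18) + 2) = 64867 / 3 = 21622.33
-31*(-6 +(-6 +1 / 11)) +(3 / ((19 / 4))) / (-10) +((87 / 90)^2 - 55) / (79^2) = 433310074289 / 1173932100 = 369.11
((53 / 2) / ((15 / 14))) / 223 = 371 / 3345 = 0.11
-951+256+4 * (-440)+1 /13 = -31914 /13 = -2454.92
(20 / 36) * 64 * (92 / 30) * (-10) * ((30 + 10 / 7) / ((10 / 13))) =-8419840 / 189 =-44549.42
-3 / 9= -1 / 3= -0.33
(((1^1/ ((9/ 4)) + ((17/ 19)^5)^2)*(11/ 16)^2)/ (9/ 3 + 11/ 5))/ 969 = 25814267131823225/ 355889855920984459776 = 0.00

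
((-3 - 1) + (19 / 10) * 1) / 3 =-7 / 10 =-0.70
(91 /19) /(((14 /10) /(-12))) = -780 /19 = -41.05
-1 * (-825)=825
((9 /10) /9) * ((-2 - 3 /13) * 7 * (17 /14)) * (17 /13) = -2.48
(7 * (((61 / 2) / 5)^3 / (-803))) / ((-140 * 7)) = 226981 / 112420000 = 0.00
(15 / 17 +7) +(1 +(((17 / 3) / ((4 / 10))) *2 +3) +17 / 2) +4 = 5377 / 102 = 52.72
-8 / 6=-4 / 3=-1.33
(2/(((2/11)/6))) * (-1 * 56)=-3696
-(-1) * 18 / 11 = 18 / 11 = 1.64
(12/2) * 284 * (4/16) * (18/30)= 1278/5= 255.60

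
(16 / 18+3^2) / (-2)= -89 / 18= -4.94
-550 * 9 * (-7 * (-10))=-346500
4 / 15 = 0.27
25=25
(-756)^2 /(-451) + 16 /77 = -4000096 /3157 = -1267.06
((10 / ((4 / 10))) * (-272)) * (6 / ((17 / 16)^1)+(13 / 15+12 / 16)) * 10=-1481800 / 3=-493933.33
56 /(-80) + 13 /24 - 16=-1939 /120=-16.16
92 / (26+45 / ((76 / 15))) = 6992 / 2651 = 2.64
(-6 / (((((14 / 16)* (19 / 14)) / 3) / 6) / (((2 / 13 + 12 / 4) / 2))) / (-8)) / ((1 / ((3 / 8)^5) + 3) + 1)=269001 / 2083445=0.13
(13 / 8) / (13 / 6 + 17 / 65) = 2535 / 3788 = 0.67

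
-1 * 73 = -73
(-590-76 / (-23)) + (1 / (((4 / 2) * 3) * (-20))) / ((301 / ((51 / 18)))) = -2924420071 / 4984560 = -586.70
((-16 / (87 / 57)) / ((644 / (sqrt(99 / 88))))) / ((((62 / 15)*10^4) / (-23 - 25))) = 513*sqrt(2) / 36184750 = 0.00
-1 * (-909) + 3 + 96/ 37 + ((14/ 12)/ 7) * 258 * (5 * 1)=41795/ 37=1129.59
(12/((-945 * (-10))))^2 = 4/2480625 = 0.00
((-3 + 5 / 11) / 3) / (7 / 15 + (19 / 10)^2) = -2800 / 13453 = -0.21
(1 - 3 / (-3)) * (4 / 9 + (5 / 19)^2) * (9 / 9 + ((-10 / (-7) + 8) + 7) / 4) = 5.25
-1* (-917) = 917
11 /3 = 3.67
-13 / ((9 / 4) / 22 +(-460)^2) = -1144 / 18620809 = -0.00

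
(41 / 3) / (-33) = -41 / 99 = -0.41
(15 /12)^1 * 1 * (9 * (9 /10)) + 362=2977 /8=372.12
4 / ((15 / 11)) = 2.93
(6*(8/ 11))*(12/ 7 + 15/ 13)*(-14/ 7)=-25056/ 1001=-25.03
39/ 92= 0.42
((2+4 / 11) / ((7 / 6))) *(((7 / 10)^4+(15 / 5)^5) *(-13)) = -1233227307 / 192500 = -6406.38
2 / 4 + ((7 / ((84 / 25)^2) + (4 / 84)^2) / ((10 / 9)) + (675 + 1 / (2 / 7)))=5327751 / 7840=679.56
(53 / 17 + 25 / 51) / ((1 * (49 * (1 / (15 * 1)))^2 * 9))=4600 / 122451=0.04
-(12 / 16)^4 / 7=-81 / 1792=-0.05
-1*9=-9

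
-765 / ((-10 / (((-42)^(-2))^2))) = 17 / 691488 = 0.00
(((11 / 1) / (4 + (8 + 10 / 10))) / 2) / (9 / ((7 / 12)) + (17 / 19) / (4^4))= 187264 / 6830603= 0.03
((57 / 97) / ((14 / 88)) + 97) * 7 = 704.86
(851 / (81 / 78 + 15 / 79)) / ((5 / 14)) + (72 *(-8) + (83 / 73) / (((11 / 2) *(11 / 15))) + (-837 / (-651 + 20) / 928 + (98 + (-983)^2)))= 2177401494743770591 / 2249960132640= 967751.15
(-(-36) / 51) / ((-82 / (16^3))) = -24576 / 697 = -35.26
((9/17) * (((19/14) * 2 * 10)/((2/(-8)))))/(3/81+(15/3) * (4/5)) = -184680/12971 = -14.24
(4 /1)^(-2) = 1 /16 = 0.06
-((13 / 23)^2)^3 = -0.03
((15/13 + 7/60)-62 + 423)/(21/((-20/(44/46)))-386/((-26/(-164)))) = -6499133/43697778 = -0.15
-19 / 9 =-2.11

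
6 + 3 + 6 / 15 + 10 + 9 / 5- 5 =81 / 5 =16.20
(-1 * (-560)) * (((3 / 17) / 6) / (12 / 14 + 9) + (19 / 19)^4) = 658840 / 1173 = 561.67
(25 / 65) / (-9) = -5 / 117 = -0.04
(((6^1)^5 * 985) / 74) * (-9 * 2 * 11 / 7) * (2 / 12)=-126379440 / 259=-487951.51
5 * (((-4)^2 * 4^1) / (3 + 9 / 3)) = 160 / 3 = 53.33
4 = 4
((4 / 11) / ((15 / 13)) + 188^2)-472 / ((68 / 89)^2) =3293676401 / 95370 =34535.77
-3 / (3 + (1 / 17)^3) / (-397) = 14739 / 5851780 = 0.00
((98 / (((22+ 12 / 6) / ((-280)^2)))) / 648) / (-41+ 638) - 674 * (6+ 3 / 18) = -602843383 / 145071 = -4155.51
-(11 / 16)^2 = -121 / 256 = -0.47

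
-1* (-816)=816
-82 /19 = -4.32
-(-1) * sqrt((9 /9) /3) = sqrt(3) /3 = 0.58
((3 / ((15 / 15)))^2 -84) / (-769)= 0.10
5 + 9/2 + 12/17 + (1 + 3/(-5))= 1803/170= 10.61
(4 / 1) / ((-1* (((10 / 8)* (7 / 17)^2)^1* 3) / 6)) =-9248 / 245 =-37.75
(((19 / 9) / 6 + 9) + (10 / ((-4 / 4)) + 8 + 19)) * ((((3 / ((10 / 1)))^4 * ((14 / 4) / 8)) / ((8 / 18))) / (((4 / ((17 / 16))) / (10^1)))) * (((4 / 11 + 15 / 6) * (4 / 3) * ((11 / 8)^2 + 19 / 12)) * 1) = 21347130231 / 2883584000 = 7.40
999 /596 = 1.68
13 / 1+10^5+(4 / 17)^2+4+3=28905796 / 289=100020.06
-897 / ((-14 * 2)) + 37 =1933 / 28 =69.04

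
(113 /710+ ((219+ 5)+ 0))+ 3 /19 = 3026037 /13490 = 224.32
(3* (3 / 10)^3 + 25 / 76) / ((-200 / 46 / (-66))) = 5911851 / 950000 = 6.22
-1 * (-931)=931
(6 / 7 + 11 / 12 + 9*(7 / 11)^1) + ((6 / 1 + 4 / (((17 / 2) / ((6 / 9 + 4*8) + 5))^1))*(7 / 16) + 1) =593165 / 31416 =18.88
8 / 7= 1.14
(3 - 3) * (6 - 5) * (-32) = 0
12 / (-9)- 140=-141.33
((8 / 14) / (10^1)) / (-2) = -1 / 35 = -0.03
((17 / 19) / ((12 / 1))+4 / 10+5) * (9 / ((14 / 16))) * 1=56.31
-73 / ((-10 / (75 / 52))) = 1095 / 104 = 10.53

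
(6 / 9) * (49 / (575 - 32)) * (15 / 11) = 490 / 5973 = 0.08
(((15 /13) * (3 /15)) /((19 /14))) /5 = 42 /1235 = 0.03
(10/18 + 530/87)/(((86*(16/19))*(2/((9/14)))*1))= 32965/1117312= 0.03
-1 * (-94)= 94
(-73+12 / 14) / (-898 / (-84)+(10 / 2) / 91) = -39390 / 5867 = -6.71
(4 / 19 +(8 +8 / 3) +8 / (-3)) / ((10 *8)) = 39 / 380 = 0.10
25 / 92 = 0.27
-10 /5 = -2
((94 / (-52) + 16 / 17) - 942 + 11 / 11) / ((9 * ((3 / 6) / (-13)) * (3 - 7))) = -416305 / 612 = -680.24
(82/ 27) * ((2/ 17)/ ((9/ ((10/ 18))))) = 820/ 37179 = 0.02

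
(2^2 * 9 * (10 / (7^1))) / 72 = 5 / 7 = 0.71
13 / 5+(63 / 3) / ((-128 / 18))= -113 / 320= -0.35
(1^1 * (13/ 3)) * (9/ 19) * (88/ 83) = 3432/ 1577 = 2.18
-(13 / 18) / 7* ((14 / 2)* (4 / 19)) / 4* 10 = -65 / 171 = -0.38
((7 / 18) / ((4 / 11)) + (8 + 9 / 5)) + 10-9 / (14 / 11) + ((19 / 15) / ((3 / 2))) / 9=13.89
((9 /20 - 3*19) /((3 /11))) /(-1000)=4147 /20000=0.21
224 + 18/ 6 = 227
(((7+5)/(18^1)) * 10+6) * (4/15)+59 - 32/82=114367/1845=61.99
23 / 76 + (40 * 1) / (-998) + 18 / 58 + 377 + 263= 704499509 / 1099796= 640.57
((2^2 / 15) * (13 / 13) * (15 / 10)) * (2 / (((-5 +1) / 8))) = -8 / 5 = -1.60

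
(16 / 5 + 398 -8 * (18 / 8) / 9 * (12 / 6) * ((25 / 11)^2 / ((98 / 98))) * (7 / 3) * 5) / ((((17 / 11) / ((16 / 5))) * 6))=55.27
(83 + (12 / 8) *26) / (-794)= -61 / 397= -0.15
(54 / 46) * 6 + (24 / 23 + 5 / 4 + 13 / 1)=2055 / 92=22.34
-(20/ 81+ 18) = -1478/ 81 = -18.25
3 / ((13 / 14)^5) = 1613472 / 371293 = 4.35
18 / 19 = 0.95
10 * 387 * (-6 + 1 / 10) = -22833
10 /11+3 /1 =43 /11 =3.91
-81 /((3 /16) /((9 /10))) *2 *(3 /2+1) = -1944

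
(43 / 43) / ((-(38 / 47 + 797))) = -47 / 37497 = -0.00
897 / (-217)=-897 / 217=-4.13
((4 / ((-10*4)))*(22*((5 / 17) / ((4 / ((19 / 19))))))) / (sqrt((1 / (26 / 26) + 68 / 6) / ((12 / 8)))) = -33*sqrt(74) / 5032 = -0.06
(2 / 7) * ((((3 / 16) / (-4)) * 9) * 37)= -999 / 224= -4.46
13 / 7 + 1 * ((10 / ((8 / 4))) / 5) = 20 / 7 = 2.86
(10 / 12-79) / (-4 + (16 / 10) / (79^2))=14635145 / 748872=19.54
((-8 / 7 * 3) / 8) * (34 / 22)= -51 / 77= -0.66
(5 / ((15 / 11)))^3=1331 / 27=49.30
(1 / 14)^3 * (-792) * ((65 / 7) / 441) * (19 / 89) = -13585 / 10470761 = -0.00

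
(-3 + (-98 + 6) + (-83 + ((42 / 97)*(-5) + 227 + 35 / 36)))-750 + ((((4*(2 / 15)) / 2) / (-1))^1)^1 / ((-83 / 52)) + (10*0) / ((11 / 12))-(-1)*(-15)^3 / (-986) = -499113749449 / 714445740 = -698.60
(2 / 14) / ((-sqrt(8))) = -sqrt(2) / 28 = -0.05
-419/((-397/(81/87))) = 11313/11513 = 0.98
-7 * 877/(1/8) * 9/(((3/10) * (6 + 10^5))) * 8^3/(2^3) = -942.89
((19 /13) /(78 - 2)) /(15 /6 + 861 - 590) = 1 /14222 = 0.00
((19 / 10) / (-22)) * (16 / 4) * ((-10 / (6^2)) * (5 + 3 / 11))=551 / 1089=0.51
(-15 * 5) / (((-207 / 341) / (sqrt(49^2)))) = 417725 / 69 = 6053.99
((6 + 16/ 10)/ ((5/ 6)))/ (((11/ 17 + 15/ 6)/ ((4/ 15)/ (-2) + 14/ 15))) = 31008/ 13375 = 2.32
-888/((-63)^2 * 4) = -74/1323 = -0.06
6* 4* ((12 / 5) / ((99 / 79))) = 2528 / 55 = 45.96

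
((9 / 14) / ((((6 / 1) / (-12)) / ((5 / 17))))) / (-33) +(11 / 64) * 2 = 14879 / 41888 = 0.36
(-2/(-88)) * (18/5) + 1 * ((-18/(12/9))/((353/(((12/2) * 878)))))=-7819803/38830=-201.39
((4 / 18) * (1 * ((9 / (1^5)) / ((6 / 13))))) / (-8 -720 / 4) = -13 / 564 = -0.02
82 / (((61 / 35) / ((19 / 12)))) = 27265 / 366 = 74.49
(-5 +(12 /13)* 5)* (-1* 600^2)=1800000 /13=138461.54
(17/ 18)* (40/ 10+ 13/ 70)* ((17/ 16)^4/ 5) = 416018101/ 412876800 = 1.01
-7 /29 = -0.24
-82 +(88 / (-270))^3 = -82.03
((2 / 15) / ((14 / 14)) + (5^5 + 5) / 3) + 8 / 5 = 15676 / 15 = 1045.07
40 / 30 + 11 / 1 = 37 / 3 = 12.33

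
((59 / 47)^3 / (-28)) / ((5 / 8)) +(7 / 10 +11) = 84209521 / 7267610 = 11.59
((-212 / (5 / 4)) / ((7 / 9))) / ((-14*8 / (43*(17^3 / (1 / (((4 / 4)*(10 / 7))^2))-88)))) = 9988610868 / 12005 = 832037.56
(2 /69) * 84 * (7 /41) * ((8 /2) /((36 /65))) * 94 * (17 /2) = 20358520 /8487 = 2398.79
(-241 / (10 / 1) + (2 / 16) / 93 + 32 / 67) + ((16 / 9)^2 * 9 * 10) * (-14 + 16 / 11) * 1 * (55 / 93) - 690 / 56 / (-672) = -1250975658293 / 586212480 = -2134.00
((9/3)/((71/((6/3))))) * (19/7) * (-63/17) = -1026/1207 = -0.85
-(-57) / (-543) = -19 / 181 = -0.10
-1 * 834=-834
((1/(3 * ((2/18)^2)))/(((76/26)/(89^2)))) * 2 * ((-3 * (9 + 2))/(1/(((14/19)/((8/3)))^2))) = -40461283863/109744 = -368687.89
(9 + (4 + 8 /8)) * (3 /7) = 6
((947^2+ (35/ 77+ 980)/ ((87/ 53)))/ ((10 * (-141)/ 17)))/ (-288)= 811105717/ 21589920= 37.57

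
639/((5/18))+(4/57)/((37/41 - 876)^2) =843973633710194/366881252685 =2300.40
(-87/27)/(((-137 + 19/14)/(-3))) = -406/5697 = -0.07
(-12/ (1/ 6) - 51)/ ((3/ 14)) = -574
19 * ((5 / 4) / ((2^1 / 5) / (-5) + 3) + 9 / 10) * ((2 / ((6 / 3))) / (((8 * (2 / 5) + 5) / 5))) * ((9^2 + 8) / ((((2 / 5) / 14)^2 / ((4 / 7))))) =2868992875 / 2993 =958567.62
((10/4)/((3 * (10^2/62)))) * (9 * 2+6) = 62/5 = 12.40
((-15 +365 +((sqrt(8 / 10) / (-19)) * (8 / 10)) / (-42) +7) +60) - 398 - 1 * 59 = -40 +4 * sqrt(5) / 9975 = -40.00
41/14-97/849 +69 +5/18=1285330/17829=72.09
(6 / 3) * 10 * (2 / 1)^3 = 160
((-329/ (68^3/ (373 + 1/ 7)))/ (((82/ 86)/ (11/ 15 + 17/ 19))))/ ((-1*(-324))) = -38271677/ 18600323220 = -0.00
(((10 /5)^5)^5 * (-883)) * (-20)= 592571269120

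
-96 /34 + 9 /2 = 57 /34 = 1.68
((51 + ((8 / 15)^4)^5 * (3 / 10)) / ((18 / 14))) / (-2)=-197852779474964493418886291 / 9975770190238952636718750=-19.83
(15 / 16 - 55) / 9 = -865 / 144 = -6.01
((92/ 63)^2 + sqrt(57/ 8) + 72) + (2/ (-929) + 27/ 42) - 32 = sqrt(114)/ 4 + 315427003/ 7374402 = 45.44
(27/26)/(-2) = -27/52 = -0.52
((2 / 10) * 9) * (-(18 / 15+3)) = -189 / 25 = -7.56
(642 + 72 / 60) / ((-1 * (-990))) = 536 / 825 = 0.65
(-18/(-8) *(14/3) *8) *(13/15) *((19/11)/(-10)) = -3458/275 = -12.57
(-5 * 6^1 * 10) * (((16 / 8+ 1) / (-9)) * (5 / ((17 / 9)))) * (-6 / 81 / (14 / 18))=-3000 / 119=-25.21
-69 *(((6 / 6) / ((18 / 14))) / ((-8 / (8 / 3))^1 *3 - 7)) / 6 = 161 / 288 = 0.56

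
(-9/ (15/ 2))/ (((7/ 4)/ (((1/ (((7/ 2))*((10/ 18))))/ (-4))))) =108/ 1225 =0.09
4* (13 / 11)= 52 / 11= 4.73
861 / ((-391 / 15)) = -33.03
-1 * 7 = -7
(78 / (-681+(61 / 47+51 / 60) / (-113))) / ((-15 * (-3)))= -552344 / 217013517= -0.00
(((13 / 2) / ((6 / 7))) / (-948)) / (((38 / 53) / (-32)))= 4823 / 13509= 0.36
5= 5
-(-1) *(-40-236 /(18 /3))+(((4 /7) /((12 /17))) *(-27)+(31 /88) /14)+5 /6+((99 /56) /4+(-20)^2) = 739471 /2464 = 300.11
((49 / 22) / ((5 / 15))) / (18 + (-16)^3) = -147 / 89716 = -0.00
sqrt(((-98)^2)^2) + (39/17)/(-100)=16326761/1700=9603.98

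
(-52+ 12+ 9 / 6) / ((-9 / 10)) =385 / 9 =42.78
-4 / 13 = -0.31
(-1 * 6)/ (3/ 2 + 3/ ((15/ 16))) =-60/ 47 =-1.28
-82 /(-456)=41 /228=0.18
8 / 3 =2.67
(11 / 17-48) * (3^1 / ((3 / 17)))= -805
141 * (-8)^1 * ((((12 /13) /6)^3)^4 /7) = -4620288 /163086595857367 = -0.00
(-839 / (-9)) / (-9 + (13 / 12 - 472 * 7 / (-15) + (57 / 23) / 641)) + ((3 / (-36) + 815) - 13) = 1808612198569 / 2254127796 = 802.36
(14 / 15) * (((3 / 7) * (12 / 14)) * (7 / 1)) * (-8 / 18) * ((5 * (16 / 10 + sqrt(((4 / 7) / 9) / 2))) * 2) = -256 / 15 - 32 * sqrt(14) / 63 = -18.97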